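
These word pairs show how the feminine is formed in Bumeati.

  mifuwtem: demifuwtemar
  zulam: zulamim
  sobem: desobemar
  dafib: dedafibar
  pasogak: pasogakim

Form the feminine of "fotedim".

defotedimar

"fotedim" has last vowel 'i'. The one such stem in the data (dafib → dedafibar) adds de- … -ar around the stem, so the same rule applies.
The other pattern: stems whose last vowel is 'a' add -im.
So fotedim → defotedimar.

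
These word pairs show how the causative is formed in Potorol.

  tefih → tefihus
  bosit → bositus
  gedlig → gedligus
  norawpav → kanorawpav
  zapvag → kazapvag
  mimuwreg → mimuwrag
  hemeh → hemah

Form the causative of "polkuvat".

kapolkuvat

gedlig and zapvag both end in -g yet inflect differently (gedligus, kazapvag), so the final letter is not what conditions the rule; the last vowel is.
"polkuvat" has last vowel 'a'. The stems whose last vowel is 'a' (norawpav → kanorawpav, zapvag → kazapvag) add the prefix ka-.
The other patterns: stems whose last vowel is 'i' add -us; stems whose last vowel is 'e' change the last vowel to 'a'.
So polkuvat → kapolkuvat.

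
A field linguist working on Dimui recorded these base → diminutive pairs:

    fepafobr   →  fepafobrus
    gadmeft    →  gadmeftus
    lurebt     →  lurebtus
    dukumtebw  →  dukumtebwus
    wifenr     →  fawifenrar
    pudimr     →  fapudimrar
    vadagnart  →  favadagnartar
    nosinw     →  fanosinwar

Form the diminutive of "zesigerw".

fazesigerwar

fepafobr and wifenr both end in -r yet inflect differently (fepafobrus, fawifenrar), so the final letter is not what conditions the rule; the second-to-last letter is.
"zesigerw" has second-to-last letter 'r'. The one such stem in the data (vadagnart → favadagnartar) adds fa- … -ar around the stem, so the same rule applies.
The other pattern: stems whose second-to-last letter is 'b' or 'f' add -us.
So zesigerw → fazesigerwar.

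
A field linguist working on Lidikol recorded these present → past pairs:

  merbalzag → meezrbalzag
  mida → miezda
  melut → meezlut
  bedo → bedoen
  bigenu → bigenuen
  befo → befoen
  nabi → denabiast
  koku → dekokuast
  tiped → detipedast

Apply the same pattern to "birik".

biriken

"birik" begins with b-. The stems beginning with b- (bedo → bedoen, bigenu → bigenuen, befo → befoen) add -en.
The other patterns: stems beginning with m- insert -ez- after the first vowel; stems beginning with k-, n- or t- add de- … -ast around the stem.
So birik → biriken.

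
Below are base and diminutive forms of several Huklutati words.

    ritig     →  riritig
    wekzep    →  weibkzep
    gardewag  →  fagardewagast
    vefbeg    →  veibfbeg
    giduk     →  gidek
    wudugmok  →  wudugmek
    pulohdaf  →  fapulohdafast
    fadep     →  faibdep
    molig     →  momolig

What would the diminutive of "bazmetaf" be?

"bazmetaf" has last vowel 'a'. The stems whose last vowel is 'a' (gardewag → fagardewagast, pulohdaf → fapulohdafast) add fa- … -ast around the stem.
The other patterns: stems whose last vowel is 'o' or 'u' change the last vowel to 'e'; stems whose last vowel is 'e' insert -ib- after the first vowel; stems whose last vowel is 'i' repeat the first consonant+vowel as a prefix.
So bazmetaf → fabazmetafast.

fabazmetafast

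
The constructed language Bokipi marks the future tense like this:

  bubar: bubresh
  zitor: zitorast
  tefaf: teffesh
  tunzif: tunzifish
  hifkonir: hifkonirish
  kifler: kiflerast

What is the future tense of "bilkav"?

"bilkav" has last vowel 'a'. The stems whose last vowel is 'a' (tefaf → teffesh, bubar → bubresh) delete the last vowel and add -esh.
The other patterns: stems whose last vowel is 'i' add -ish; stems whose last vowel is 'e' or 'o' add -ast.
So bilkav → bilkvesh.

bilkvesh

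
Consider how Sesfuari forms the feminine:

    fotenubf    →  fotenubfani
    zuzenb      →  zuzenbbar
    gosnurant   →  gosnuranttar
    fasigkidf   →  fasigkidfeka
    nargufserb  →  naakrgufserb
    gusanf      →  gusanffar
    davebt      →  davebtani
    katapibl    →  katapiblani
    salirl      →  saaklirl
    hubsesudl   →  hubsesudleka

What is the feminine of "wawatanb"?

nargufserb and zuzenb both end in -b yet inflect differently (naakrgufserb, zuzenbbar), so the final letter is not what conditions the rule; the second-to-last letter is.
"wawatanb" has second-to-last letter 'n'. The stems whose second-to-last letter is 'n' (gosnurant → gosnuranttar, gusanf → gusanffar, zuzenb → zuzenbbar) double the final consonant and add -ar.
So wawatanb → wawatanbbar.

wawatanbbar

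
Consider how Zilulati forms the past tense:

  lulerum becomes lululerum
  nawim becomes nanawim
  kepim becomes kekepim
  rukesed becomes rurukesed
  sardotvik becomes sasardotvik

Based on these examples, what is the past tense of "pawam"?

Every pair shown (lulerum → lululerum, nawim → nanawim, kepim → kekepim, …) follows the same rule: repeat the first consonant+vowel as a prefix.
So pawam → papawam.

papawam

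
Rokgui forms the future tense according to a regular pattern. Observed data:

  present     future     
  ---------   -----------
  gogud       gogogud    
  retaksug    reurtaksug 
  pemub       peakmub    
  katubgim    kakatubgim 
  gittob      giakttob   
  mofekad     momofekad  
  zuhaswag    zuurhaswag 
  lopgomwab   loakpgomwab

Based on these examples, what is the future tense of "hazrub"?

haakzrub

"hazrub" ends in -b. The stems ending in -b (pemub → peakmub, gittob → giakttob, lopgomwab → loakpgomwab) insert -ak- after the first vowel.
The other patterns: stems ending in -g insert -ur- after the first vowel; stems ending in -d or -m repeat the first consonant+vowel as a prefix.
So hazrub → haakzrub.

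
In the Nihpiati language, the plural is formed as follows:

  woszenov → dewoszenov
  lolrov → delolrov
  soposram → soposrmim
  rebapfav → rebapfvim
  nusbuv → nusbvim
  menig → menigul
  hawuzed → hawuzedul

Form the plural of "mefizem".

mefizemul

woszenov and rebapfav both end in -v yet inflect differently (dewoszenov, rebapfvim), so the final letter is not what conditions the rule; the last vowel is.
"mefizem" has last vowel 'e'. The one such stem in the data (hawuzed → hawuzedul) adds -ul, so the same rule applies.
The other patterns: stems whose last vowel is 'o' add the prefix de-; stems whose last vowel is 'a' or 'u' delete the last vowel and add -im.
So mefizem → mefizemul.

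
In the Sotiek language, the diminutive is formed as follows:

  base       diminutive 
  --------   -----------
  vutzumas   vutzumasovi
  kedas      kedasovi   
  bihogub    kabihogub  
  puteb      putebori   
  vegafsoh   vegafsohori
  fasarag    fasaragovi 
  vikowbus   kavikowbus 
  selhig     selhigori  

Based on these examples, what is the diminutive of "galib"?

vutzumas and vikowbus both end in -s yet inflect differently (vutzumasovi, kavikowbus), so the final letter is not what conditions the rule; the last vowel is.
"galib" has last vowel 'i'. The one such stem in the data (selhig → selhigori) adds -ori, so the same rule applies.
The other patterns: stems whose last vowel is 'a' add -ovi; stems whose last vowel is 'u' add the prefix ka-.
So galib → galibori.

galibori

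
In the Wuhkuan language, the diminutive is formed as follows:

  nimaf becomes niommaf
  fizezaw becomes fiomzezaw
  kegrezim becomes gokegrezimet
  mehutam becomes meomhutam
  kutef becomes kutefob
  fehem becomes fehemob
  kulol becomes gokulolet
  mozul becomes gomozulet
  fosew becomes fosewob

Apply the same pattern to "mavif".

gomavifet

"mavif" has last vowel 'i'. The one such stem in the data (kegrezim → gokegrezimet) adds go- … -et around the stem, so the same rule applies.
So mavif → gomavifet.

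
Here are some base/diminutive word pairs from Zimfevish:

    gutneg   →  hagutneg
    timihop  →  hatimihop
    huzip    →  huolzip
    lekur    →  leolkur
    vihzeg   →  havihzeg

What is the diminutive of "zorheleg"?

hazorheleg

"zorheleg" has last vowel 'e'. The stems whose last vowel is 'e' (vihzeg → havihzeg, gutneg → hagutneg) add the prefix ha-.
So zorheleg → hazorheleg.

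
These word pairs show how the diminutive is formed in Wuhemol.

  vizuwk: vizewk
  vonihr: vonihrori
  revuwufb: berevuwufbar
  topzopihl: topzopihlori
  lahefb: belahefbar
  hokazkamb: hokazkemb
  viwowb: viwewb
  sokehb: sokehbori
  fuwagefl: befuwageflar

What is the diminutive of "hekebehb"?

hekebehbori

"hekebehb" has second-to-last letter 'h'. The stems whose second-to-last letter is 'h' (vonihr → vonihrori, sokehb → sokehbori, topzopihl → topzopihlori) add -ori.
So hekebehb → hekebehbori.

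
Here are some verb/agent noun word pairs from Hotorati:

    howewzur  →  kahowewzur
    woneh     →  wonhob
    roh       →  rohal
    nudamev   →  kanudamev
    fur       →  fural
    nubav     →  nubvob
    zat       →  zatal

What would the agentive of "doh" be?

dohal

roh and woneh both end in -h yet inflect differently (rohal, wonhob), so the final letter is not what conditions the rule; the number of vowels is.
"doh" has 1 vowel. The stems with 1 vowel (roh → rohal, fur → fural, zat → zatal) add -al.
The other patterns: stems with 2 vowels delete the last vowel and add -ob; stems with 3 vowels add the prefix ka-.
So doh → dohal.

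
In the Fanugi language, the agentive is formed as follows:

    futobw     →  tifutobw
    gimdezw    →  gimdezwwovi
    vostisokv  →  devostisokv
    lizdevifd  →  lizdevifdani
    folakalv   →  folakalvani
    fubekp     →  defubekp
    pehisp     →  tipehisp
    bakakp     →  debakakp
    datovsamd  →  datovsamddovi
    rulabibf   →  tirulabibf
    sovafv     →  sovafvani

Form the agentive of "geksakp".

degeksakp

"geksakp" has second-to-last letter 'k'. The stems whose second-to-last letter is 'k' (bakakp → debakakp, fubekp → defubekp, vostisokv → devostisokv) add the prefix de-.
So geksakp → degeksakp.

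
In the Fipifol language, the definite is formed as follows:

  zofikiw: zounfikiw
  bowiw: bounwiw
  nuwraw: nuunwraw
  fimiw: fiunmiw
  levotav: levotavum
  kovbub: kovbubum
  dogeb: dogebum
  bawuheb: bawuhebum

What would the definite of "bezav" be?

nuwraw and levotav both have last vowel 'a' yet inflect differently (nuunwraw, levotavum), so the last vowel is not what conditions the rule; the final letter is.
"bezav" ends in -v. The one such stem in the data (levotav → levotavum) adds -um, so the same rule applies.
The other pattern: stems ending in -w insert -un- after the first vowel.
So bezav → bezavum.

bezavum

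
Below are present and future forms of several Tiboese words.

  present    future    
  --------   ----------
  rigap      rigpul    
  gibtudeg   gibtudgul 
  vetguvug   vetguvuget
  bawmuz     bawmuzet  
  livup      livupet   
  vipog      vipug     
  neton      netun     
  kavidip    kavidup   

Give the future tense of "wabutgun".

wabutgunet

"wabutgun" has last vowel 'u'. The stems whose last vowel is 'u' (vetguvug → vetguvuget, bawmuz → bawmuzet, livup → livupet) add -et.
The other patterns: stems whose last vowel is 'a' or 'e' delete the last vowel and add -ul; stems whose last vowel is 'i' or 'o' change the last vowel to 'u'.
So wabutgun → wabutgunet.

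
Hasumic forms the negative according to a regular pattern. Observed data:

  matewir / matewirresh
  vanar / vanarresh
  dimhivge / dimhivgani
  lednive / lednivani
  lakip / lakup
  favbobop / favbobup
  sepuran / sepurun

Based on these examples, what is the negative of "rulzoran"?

rulzorun

"rulzoran" ends in -n. The one such stem in the data (sepuran → sepurun) changes the last vowel to 'u' (as do lakip, favbobop), so the same rule applies.
The other patterns: stems ending in -r double the final consonant and add -esh; stems ending in -e drop the final letter and add -ani.
So rulzoran → rulzorun.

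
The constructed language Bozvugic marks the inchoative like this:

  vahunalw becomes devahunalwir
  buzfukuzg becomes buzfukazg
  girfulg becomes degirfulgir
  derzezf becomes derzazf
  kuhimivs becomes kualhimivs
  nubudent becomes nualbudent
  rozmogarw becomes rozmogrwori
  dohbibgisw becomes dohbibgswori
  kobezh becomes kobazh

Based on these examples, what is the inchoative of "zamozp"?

"zamozp" has second-to-last letter 'z'. The stems whose second-to-last letter is 'z' (buzfukuzg → buzfukazg, derzezf → derzazf, kobezh → kobazh) change the last vowel to 'a'.
So zamozp → zamazp.

zamazp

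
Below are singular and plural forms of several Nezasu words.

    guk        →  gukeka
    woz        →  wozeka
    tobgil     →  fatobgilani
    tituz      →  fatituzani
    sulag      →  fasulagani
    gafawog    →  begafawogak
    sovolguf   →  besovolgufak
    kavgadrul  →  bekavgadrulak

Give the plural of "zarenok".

"zarenok" has 3 vowels. The stems with 3 vowels (gafawog → begafawogak, sovolguf → besovolgufak, kavgadrul → bekavgadrulak) add be- … -ak around the stem.
So zarenok → bezarenokak.

bezarenokak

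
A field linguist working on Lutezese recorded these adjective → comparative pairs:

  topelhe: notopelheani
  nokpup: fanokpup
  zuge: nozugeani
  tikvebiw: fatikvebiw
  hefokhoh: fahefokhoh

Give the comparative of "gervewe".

topelhe and tikvebiw both begin with t- yet inflect differently (notopelheani, fatikvebiw), so the first letter is not what conditions the rule; the final letter is.
"gervewe" ends in -e. The stems ending in -e (topelhe → notopelheani, zuge → nozugeani) add no- … -ani around the stem.
The other pattern: stems ending in -h, -p or -w add the prefix fa-.
So gervewe → nogerveweani.

nogerveweani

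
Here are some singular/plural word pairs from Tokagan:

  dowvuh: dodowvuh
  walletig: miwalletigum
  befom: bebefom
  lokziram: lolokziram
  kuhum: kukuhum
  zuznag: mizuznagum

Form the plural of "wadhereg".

zuznag and lokziram both have last vowel 'a' yet inflect differently (mizuznagum, lolokziram), so the last vowel is not what conditions the rule; the final letter is.
"wadhereg" ends in -g. The stems ending in -g (walletig → miwalletigum, zuznag → mizuznagum) add mi- … -um around the stem.
So wadhereg → miwadheregum.

miwadheregum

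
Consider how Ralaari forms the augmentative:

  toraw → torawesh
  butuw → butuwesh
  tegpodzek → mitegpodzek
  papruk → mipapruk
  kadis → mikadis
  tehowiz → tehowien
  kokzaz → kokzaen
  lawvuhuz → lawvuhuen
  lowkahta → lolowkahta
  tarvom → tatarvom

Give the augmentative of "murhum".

mumurhum

"murhum" ends in -m. The one such stem in the data (tarvom → tatarvom) repeats the first consonant+vowel as a prefix (as does lowkahta), so the same rule applies.
The other patterns: stems ending in -w add -esh; stems ending in -k or -s add the prefix mi-; stems ending in -z drop the final letter and add -en.
So murhum → mumurhum.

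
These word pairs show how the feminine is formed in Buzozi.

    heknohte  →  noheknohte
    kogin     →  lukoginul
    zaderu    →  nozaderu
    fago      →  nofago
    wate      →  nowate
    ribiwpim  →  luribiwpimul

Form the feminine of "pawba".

nopawba

zaderu and ribiwpim both have 3 vowels yet inflect differently (nozaderu, luribiwpimul), so the number of vowels is not what conditions the rule; whether the stem ends in a vowel or a consonant is.
"pawba" ends in a vowel. The stems ending in a vowel (zaderu → nozaderu, wate → nowate, fago → nofago) add the prefix no-.
The other pattern: stems ending in a consonant add lu- … -ul around the stem.
So pawba → nopawba.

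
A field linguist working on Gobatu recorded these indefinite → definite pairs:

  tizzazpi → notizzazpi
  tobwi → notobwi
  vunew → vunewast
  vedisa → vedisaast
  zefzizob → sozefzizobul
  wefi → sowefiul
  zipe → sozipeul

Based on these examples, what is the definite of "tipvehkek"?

tizzazpi and wefi both end in -i yet inflect differently (notizzazpi, sowefiul), so the final letter is not what conditions the rule; the first letter is.
"tipvehkek" begins with t-. The stems beginning with t- (tizzazpi → notizzazpi, tobwi → notobwi) add the prefix no-.
So tipvehkek → notipvehkek.

notipvehkek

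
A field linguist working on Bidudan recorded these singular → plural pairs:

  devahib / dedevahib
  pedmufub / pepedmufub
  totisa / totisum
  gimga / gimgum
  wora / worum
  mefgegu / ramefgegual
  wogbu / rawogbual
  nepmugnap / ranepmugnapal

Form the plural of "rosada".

pedmufub and mefgegu both have last vowel 'u' yet inflect differently (pepedmufub, ramefgegual), so the last vowel is not what conditions the rule; the final letter is.
"rosada" ends in -a. The stems ending in -a (totisa → totisum, gimga → gimgum, wora → worum) drop the final letter and add -um.
The other patterns: stems ending in -b repeat the first consonant+vowel as a prefix; stems ending in -p or -u add ra- … -al around the stem.
So rosada → rosadum.

rosadum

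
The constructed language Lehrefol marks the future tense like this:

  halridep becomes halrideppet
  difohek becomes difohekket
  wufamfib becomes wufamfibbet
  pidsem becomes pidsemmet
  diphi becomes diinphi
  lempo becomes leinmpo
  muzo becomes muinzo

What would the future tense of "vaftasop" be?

vaftasoppet

wufamfib and diphi both have last vowel 'i' yet inflect differently (wufamfibbet, diinphi), so the last vowel is not what conditions the rule; whether the stem ends in a vowel or a consonant is.
"vaftasop" ends in a consonant. The stems ending in a consonant (halridep → halrideppet, difohek → difohekket, wufamfib → wufamfibbet) double the final consonant and add -et.
So vaftasop → vaftasoppet.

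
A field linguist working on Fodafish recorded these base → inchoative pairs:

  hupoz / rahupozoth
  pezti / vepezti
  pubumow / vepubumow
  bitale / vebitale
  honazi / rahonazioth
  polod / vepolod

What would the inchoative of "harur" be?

honazi and pezti both end in -i yet inflect differently (rahonazioth, vepezti), so the final letter is not what conditions the rule; the first letter is.
"harur" begins with h-. The stems beginning with h- (hupoz → rahupozoth, honazi → rahonazioth) add ra- … -oth around the stem.
The other pattern: stems beginning with b- or p- add the prefix ve-.
So harur → raharuroth.

raharuroth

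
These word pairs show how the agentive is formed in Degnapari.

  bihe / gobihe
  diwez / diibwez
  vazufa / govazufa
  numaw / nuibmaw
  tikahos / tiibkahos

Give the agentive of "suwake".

diwez and bihe both have last vowel 'e' yet inflect differently (diibwez, gobihe), so the last vowel is not what conditions the rule; whether the stem ends in a vowel or a consonant is.
"suwake" ends in a vowel. The stems ending in a vowel (bihe → gobihe, vazufa → govazufa) add the prefix go-.
The other pattern: stems ending in a consonant insert -ib- after the first vowel.
So suwake → gosuwake.

gosuwake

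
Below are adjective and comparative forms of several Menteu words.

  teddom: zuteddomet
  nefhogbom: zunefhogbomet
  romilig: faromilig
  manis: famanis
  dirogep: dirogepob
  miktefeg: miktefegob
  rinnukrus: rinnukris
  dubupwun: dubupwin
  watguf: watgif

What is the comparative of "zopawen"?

romilig and miktefeg both end in -g yet inflect differently (faromilig, miktefegob), so the final letter is not what conditions the rule; the last vowel is.
"zopawen" has last vowel 'e'. The stems whose last vowel is 'e' (dirogep → dirogepob, miktefeg → miktefegob) add -ob.
The other patterns: stems whose last vowel is 'o' add zu- … -et around the stem; stems whose last vowel is 'i' add the prefix fa-; stems whose last vowel is 'u' change the last vowel to 'i'.
So zopawen → zopawenob.

zopawenob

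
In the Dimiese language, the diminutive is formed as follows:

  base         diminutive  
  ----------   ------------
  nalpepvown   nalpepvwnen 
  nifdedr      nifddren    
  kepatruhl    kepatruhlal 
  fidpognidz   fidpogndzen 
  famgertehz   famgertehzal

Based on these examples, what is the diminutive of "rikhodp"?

"rikhodp" has second-to-last letter 'd'. The stems whose second-to-last letter is 'd' (fidpognidz → fidpogndzen, nifdedr → nifddren) delete the last vowel and add -en.
So rikhodp → rikhdpen.

rikhdpen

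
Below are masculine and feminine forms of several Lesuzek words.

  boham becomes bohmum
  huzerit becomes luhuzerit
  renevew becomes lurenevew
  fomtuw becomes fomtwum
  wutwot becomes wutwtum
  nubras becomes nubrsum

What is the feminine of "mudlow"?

renevew and fomtuw both end in -w yet inflect differently (lurenevew, fomtwum), so the final letter is not what conditions the rule; the last vowel is.
"mudlow" has last vowel 'o'. The one such stem in the data (wutwot → wutwtum) deletes the last vowel and adds -um (as do fomtuw, boham), so the same rule applies.
So mudlow → mudlwum.

mudlwum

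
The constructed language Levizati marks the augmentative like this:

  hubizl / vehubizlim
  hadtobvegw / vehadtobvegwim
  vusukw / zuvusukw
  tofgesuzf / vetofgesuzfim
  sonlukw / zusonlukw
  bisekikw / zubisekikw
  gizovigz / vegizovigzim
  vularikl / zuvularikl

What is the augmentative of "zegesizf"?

vusukw and hadtobvegw both end in -w yet inflect differently (zuvusukw, vehadtobvegwim), so the final letter is not what conditions the rule; the second-to-last letter is.
"zegesizf" has second-to-last letter 'z'. The stems whose second-to-last letter is 'z' (tofgesuzf → vetofgesuzfim, hubizl → vehubizlim) add ve- … -im around the stem.
The other pattern: stems whose second-to-last letter is 'k' add the prefix zu-.
So zegesizf → vezegesizfim.

vezegesizfim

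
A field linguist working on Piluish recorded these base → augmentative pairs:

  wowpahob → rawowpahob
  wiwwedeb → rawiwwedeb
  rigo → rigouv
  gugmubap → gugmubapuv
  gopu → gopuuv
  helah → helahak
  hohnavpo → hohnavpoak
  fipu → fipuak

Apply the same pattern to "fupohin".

fupohinak

rigo and hohnavpo both end in -o yet inflect differently (rigouv, hohnavpoak), so the final letter is not what conditions the rule; the first letter is.
"fupohin" begins with f-. The one such stem in the data (fipu → fipuak) adds -ak, so the same rule applies.
The other patterns: stems beginning with w- add the prefix ra-; stems beginning with g- or r- add -uv.
So fupohin → fupohinak.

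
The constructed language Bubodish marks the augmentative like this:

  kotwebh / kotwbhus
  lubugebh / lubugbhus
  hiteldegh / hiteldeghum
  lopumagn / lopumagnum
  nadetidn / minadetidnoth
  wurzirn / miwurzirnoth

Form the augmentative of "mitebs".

"mitebs" has second-to-last letter 'b'. The stems whose second-to-last letter is 'b' (kotwebh → kotwbhus, lubugebh → lubugbhus) delete the last vowel and add -us.
The other patterns: stems whose second-to-last letter is 'g' add -um; stems whose second-to-last letter is 'd' or 'r' add mi- … -oth around the stem.
So mitebs → mitbsus.

mitbsus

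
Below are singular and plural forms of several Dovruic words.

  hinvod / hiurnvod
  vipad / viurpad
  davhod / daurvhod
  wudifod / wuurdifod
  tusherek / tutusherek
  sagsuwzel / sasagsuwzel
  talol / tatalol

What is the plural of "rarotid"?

"rarotid" ends in -d. The stems ending in -d (hinvod → hiurnvod, vipad → viurpad, davhod → daurvhod) insert -ur- after the first vowel.
The other pattern: stems ending in -k or -l repeat the first consonant+vowel as a prefix.
So rarotid → raurrotid.

raurrotid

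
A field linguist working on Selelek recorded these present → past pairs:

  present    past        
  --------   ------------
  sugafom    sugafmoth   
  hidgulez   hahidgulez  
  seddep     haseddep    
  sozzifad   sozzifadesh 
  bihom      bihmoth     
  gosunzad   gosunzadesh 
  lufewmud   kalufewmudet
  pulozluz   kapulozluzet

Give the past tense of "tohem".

gosunzad and lufewmud both end in -d yet inflect differently (gosunzadesh, kalufewmudet), so the final letter is not what conditions the rule; the last vowel is.
"tohem" has last vowel 'e'. The stems whose last vowel is 'e' (hidgulez → hahidgulez, seddep → haseddep) add the prefix ha-.
The other patterns: stems whose last vowel is 'o' delete the last vowel and add -oth; stems whose last vowel is 'a' add -esh; stems whose last vowel is 'u' add ka- … -et around the stem.
So tohem → hatohem.

hatohem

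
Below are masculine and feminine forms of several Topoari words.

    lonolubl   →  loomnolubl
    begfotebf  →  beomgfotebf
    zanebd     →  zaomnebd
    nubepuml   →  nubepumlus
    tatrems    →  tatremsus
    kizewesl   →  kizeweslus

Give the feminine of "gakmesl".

gakmeslus

lonolubl and nubepuml both end in -l yet inflect differently (loomnolubl, nubepumlus), so the final letter is not what conditions the rule; the second-to-last letter is.
"gakmesl" has second-to-last letter 's'. The one such stem in the data (kizewesl → kizeweslus) adds -us, so the same rule applies.
So gakmesl → gakmeslus.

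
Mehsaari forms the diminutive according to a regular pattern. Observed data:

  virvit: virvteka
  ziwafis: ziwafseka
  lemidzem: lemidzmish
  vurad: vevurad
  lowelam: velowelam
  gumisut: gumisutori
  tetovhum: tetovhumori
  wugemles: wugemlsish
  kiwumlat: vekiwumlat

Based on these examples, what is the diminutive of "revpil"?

revpleka

kiwumlat and gumisut both end in -t yet inflect differently (vekiwumlat, gumisutori), so the final letter is not what conditions the rule; the last vowel is.
"revpil" has last vowel 'i'. The stems whose last vowel is 'i' (virvit → virvteka, ziwafis → ziwafseka) delete the last vowel and add -eka.
The other patterns: stems whose last vowel is 'a' add the prefix ve-; stems whose last vowel is 'u' add -ori; stems whose last vowel is 'e' delete the last vowel and add -ish.
So revpil → revpleka.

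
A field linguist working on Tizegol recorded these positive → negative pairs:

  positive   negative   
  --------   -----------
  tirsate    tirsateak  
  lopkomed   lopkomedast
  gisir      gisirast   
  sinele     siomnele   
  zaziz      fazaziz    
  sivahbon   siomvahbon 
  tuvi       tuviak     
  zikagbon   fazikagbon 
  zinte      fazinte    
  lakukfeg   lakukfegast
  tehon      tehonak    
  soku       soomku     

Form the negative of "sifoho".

siomfoho

sinele and zinte both end in -e yet inflect differently (siomnele, fazinte), so the final letter is not what conditions the rule; the first letter is.
"sifoho" begins with s-. The stems beginning with s- (sivahbon → siomvahbon, soku → soomku, sinele → siomnele) insert -om- after the first vowel.
So sifoho → siomfoho.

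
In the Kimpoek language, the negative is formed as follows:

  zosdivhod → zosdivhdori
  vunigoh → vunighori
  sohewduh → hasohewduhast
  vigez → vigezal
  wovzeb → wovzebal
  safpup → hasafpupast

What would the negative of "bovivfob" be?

bovivfbori

sohewduh and vunigoh both end in -h yet inflect differently (hasohewduhast, vunighori), so the final letter is not what conditions the rule; the last vowel is.
"bovivfob" has last vowel 'o'. The stems whose last vowel is 'o' (zosdivhod → zosdivhdori, vunigoh → vunighori) delete the last vowel and add -ori.
So bovivfob → bovivfbori.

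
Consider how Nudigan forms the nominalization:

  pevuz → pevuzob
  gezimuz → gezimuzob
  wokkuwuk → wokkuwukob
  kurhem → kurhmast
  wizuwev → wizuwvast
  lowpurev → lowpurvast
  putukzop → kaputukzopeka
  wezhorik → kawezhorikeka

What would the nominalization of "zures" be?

zursast

wokkuwuk and wezhorik both end in -k yet inflect differently (wokkuwukob, kawezhorikeka), so the final letter is not what conditions the rule; the last vowel is.
"zures" has last vowel 'e'. The stems whose last vowel is 'e' (kurhem → kurhmast, wizuwev → wizuwvast, lowpurev → lowpurvast) delete the last vowel and add -ast.
So zures → zursast.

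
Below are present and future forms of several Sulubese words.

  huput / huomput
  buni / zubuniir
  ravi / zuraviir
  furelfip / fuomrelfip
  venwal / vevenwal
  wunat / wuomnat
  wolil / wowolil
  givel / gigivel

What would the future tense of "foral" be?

foforal

buni and wolil both have last vowel 'i' yet inflect differently (zubuniir, wowolil), so the last vowel is not what conditions the rule; the final letter is.
"foral" ends in -l. The stems ending in -l (givel → gigivel, venwal → vevenwal, wolil → wowolil) repeat the first consonant+vowel as a prefix.
So foral → foforal.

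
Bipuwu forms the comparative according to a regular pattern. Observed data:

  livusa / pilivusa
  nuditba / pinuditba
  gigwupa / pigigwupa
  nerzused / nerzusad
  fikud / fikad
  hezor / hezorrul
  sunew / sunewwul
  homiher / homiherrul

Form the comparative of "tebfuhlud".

"tebfuhlud" ends in -d. The stems ending in -d (nerzused → nerzusad, fikud → fikad) change the last vowel to 'a'.
The other patterns: stems ending in -a add the prefix pi-; stems ending in -r or -w double the final consonant and add -ul.
So tebfuhlud → tebfuhlad.

tebfuhlad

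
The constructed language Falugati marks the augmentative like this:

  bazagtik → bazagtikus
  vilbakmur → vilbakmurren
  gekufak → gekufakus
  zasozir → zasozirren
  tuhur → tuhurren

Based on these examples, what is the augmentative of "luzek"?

zasozir and bazagtik both have last vowel 'i' yet inflect differently (zasozirren, bazagtikus), so the last vowel is not what conditions the rule; the final letter is.
"luzek" ends in -k. The stems ending in -k (gekufak → gekufakus, bazagtik → bazagtikus) add -us.
So luzek → luzekus.

luzekus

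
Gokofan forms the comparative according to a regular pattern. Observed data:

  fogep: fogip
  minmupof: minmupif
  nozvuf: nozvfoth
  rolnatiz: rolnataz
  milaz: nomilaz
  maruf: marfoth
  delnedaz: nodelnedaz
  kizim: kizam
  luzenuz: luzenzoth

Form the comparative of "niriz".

"niriz" has last vowel 'i'. The stems whose last vowel is 'i' (kizim → kizam, rolnatiz → rolnataz) change the last vowel to 'a'.
So niriz → niraz.

niraz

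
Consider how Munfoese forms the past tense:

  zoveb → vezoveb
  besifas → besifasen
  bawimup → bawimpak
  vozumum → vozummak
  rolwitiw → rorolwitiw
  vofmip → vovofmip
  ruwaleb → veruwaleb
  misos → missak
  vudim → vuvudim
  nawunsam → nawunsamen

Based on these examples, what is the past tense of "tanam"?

"tanam" has last vowel 'a'. The stems whose last vowel is 'a' (nawunsam → nawunsamen, besifas → besifasen) add -en.
So tanam → tanamen.

tanamen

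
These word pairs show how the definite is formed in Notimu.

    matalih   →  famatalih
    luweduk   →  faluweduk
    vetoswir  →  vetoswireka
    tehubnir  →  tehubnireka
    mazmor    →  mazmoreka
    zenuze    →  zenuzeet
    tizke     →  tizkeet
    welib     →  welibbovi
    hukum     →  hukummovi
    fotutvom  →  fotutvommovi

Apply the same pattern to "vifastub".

matalih and vetoswir both have last vowel 'i' yet inflect differently (famatalih, vetoswireka), so the last vowel is not what conditions the rule; the final letter is.
"vifastub" ends in -b. The one such stem in the data (welib → welibbovi) doubles the final consonant and adds -ovi (as do hukum, fotutvom), so the same rule applies.
The other patterns: stems ending in -h or -k add the prefix fa-; stems ending in -r add -eka; stems ending in -e add -et.
So vifastub → vifastubbovi.

vifastubbovi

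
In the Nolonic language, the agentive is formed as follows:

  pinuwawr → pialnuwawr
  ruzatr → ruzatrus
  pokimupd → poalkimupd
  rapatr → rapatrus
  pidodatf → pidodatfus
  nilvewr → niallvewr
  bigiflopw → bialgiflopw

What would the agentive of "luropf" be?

ruzatr and nilvewr both end in -r yet inflect differently (ruzatrus, niallvewr), so the final letter is not what conditions the rule; the second-to-last letter is.
"luropf" has second-to-last letter 'p'. The stems whose second-to-last letter is 'p' (pokimupd → poalkimupd, bigiflopw → bialgiflopw) insert -al- after the first vowel.
So luropf → lualropf.

lualropf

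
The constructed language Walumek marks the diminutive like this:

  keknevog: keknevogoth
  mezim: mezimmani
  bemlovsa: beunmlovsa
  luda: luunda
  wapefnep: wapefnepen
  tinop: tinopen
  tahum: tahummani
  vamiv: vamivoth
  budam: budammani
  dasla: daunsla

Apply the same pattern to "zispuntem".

"zispuntem" ends in -m. The stems ending in -m (budam → budammani, tahum → tahummani, mezim → mezimmani) double the final consonant and add -ani.
So zispuntem → zispuntemmani.

zispuntemmani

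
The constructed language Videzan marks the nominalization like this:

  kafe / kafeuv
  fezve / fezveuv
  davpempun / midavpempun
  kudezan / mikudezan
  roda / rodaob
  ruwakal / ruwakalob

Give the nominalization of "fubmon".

mifubmon

"fubmon" ends in -n. The stems ending in -n (davpempun → midavpempun, kudezan → mikudezan) add the prefix mi-.
The other patterns: stems ending in -e add -uv; stems ending in -a or -l add -ob.
So fubmon → mifubmon.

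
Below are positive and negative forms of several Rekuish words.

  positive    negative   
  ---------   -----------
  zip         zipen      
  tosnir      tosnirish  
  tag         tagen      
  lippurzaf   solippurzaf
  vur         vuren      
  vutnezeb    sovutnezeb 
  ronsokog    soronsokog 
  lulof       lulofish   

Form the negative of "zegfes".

vur and tosnir both end in -r yet inflect differently (vuren, tosnirish), so the final letter is not what conditions the rule; the number of vowels is.
"zegfes" has 2 vowels. The stems with 2 vowels (lulof → lulofish, tosnir → tosnirish) add -ish.
So zegfes → zegfesish.

zegfesish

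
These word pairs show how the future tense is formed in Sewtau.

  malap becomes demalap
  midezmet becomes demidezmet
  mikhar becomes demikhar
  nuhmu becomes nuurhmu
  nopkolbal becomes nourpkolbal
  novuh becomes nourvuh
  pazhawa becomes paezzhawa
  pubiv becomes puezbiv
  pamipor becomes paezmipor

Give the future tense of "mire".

demire

"mire" begins with m-. The stems beginning with m- (malap → demalap, midezmet → demidezmet, mikhar → demikhar) add the prefix de-.
So mire → demire.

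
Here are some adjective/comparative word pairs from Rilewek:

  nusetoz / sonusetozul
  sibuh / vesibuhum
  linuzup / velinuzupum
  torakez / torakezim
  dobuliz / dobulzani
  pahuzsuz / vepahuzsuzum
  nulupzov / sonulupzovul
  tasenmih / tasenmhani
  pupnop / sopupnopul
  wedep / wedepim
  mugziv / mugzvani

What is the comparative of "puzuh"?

vepuzuhum

pupnop and wedep both end in -p yet inflect differently (sopupnopul, wedepim), so the final letter is not what conditions the rule; the last vowel is.
"puzuh" has last vowel 'u'. The stems whose last vowel is 'u' (linuzup → velinuzupum, pahuzsuz → vepahuzsuzum, sibuh → vesibuhum) add ve- … -um around the stem.
The other patterns: stems whose last vowel is 'o' add so- … -ul around the stem; stems whose last vowel is 'e' add -im; stems whose last vowel is 'i' delete the last vowel and add -ani.
So puzuh → vepuzuhum.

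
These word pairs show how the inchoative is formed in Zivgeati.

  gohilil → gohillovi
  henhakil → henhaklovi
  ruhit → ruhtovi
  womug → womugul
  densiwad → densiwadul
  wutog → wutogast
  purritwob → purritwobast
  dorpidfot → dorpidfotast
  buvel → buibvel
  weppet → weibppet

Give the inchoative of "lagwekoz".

womug and wutog both end in -g yet inflect differently (womugul, wutogast), so the final letter is not what conditions the rule; the last vowel is.
"lagwekoz" has last vowel 'o'. The stems whose last vowel is 'o' (wutog → wutogast, purritwob → purritwobast, dorpidfot → dorpidfotast) add -ast.
So lagwekoz → lagwekozast.

lagwekozast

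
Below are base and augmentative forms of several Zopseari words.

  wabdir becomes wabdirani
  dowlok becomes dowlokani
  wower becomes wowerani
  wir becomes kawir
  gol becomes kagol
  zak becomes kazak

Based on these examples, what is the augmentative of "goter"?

goterani

"goter" has 2 vowels. The stems with 2 vowels (wabdir → wabdirani, dowlok → dowlokani, wower → wowerani) add -ani.
The other pattern: stems with 1 vowel add the prefix ka-.
So goter → goterani.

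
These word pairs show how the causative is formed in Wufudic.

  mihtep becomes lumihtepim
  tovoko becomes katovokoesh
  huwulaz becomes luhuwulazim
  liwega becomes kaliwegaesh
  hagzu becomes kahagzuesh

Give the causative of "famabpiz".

lufamabpizim

huwulaz and liwega both have last vowel 'a' yet inflect differently (luhuwulazim, kaliwegaesh), so the last vowel is not what conditions the rule; whether the stem ends in a vowel or a consonant is.
"famabpiz" ends in a consonant. The stems ending in a consonant (mihtep → lumihtepim, huwulaz → luhuwulazim) add lu- … -im around the stem.
The other pattern: stems ending in a vowel add ka- … -esh around the stem.
So famabpiz → lufamabpizim.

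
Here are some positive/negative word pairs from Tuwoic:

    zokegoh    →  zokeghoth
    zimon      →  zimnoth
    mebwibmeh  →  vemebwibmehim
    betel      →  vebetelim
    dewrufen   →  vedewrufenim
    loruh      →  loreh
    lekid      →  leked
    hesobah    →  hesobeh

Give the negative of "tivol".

tivloth

"tivol" has last vowel 'o'. The stems whose last vowel is 'o' (zokegoh → zokeghoth, zimon → zimnoth) delete the last vowel and add -oth.
So tivol → tivloth.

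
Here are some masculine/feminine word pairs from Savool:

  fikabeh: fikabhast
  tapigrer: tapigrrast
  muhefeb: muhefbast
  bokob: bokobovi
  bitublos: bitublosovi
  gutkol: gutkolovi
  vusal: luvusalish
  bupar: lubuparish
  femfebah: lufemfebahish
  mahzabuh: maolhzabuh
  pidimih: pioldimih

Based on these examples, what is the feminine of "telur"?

teollur

muhefeb and bokob both end in -b yet inflect differently (muhefbast, bokobovi), so the final letter is not what conditions the rule; the last vowel is.
"telur" has last vowel 'u'. The one such stem in the data (mahzabuh → maolhzabuh) inserts -ol- after the first vowel (as does pidimih), so the same rule applies.
The other patterns: stems whose last vowel is 'e' delete the last vowel and add -ast; stems whose last vowel is 'o' add -ovi; stems whose last vowel is 'a' add lu- … -ish around the stem.
So telur → teollur.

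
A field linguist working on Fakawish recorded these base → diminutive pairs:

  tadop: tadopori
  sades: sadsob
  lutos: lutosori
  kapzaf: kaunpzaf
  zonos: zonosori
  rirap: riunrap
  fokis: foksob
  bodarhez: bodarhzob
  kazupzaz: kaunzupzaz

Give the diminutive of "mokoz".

tadop and rirap both end in -p yet inflect differently (tadopori, riunrap), so the final letter is not what conditions the rule; the last vowel is.
"mokoz" has last vowel 'o'. The stems whose last vowel is 'o' (tadop → tadopori, lutos → lutosori, zonos → zonosori) add -ori.
The other patterns: stems whose last vowel is 'a' insert -un- after the first vowel; stems whose last vowel is 'e' or 'i' delete the last vowel and add -ob.
So mokoz → mokozori.

mokozori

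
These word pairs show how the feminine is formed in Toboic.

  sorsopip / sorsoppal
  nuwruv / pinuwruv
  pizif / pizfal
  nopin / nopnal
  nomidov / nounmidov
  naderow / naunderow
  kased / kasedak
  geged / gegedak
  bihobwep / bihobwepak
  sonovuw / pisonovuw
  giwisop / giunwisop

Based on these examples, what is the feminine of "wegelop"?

weungelop

"wegelop" has last vowel 'o'. The stems whose last vowel is 'o' (nomidov → nounmidov, giwisop → giunwisop, naderow → naunderow) insert -un- after the first vowel.
The other patterns: stems whose last vowel is 'i' delete the last vowel and add -al; stems whose last vowel is 'e' add -ak; stems whose last vowel is 'u' add the prefix pi-.
So wegelop → weungelop.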